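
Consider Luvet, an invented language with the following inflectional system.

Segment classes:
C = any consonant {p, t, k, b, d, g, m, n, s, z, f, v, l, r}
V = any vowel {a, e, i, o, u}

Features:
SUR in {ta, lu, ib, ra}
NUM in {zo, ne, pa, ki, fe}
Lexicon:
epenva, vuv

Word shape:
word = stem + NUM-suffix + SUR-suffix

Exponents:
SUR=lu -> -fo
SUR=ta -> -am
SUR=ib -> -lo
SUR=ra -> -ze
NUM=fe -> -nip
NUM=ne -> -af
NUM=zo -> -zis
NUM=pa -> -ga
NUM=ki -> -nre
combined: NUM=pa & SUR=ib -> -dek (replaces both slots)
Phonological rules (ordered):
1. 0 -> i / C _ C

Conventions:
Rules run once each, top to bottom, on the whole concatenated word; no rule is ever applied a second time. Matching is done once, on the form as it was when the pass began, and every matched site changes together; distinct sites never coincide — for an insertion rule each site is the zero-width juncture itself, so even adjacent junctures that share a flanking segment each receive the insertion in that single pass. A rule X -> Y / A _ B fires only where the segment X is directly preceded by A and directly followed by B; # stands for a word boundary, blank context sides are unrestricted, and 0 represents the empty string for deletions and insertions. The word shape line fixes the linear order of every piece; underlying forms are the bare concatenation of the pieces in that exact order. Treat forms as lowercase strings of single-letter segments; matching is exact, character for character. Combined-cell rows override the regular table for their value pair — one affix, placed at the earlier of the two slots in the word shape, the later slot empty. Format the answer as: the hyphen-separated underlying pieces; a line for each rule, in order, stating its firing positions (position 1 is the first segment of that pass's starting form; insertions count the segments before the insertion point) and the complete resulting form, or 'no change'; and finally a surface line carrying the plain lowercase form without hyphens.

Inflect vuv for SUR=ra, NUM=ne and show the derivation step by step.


underlying: vuv-af-ze
1. 0 -> i / C _ C: inserts after position(s) 5: vuvafize
surface: vuvafize


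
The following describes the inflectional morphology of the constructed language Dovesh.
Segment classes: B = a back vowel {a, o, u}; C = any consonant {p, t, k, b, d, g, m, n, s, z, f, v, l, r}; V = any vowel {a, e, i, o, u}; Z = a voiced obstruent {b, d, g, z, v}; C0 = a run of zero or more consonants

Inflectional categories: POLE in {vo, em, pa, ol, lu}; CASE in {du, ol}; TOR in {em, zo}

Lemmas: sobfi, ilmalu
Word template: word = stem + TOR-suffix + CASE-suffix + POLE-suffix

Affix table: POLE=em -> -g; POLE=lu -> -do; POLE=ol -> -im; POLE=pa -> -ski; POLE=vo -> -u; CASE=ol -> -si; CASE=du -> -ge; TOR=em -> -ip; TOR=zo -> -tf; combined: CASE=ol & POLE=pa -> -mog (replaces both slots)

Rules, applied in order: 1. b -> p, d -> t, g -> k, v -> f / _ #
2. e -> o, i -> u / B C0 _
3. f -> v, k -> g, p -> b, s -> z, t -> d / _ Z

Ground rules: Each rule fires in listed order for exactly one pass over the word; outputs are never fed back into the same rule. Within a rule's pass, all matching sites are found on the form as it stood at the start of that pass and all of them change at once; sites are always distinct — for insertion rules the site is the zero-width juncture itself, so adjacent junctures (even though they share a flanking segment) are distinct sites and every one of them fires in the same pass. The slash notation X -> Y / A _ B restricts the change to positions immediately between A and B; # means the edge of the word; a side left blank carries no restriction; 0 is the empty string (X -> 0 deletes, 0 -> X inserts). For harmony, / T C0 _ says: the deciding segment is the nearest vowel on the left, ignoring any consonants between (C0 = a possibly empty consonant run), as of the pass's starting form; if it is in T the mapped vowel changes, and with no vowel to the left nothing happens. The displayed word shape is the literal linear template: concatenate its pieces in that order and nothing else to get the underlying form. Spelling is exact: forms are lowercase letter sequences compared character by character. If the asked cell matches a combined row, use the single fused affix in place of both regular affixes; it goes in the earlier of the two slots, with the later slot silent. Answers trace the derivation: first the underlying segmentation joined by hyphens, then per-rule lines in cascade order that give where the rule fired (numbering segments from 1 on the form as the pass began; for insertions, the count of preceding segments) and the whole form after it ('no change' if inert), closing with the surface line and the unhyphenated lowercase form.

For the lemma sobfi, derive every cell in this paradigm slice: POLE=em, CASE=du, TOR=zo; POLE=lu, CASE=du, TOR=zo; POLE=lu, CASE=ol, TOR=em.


cell POLE=em, CASE=du, TOR=zo:
underlying: sobfi-tf-ge-g
1. b -> p, d -> t, g -> k, v -> f / _ #: fires at position(s) 10: sobfitfgek
2. e -> o, i -> u / B C0 _: fires at position(s) 5: sobfutfgek
3. f -> v, k -> g, p -> b, s -> z, t -> d / _ Z: fires at position(s) 7: sobfutvgek
surface: sobfutvgek

cell POLE=lu, CASE=du, TOR=zo:
underlying: sobfi-tf-ge-do
1. b -> p, d -> t, g -> k, v -> f / _ #: no change
2. e -> o, i -> u / B C0 _: fires at position(s) 5: sobfutfgedo
3. f -> v, k -> g, p -> b, s -> z, t -> d / _ Z: fires at position(s) 7: sobfutvgedo
surface: sobfutvgedo

cell POLE=lu, CASE=ol, TOR=em:
underlying: sobfi-ip-si-do
1. b -> p, d -> t, g -> k, v -> f / _ #: no change
2. e -> o, i -> u / B C0 _: fires at position(s) 5: sobfuipsido
3. f -> v, k -> g, p -> b, s -> z, t -> d / _ Z: no change
surface: sobfuipsido


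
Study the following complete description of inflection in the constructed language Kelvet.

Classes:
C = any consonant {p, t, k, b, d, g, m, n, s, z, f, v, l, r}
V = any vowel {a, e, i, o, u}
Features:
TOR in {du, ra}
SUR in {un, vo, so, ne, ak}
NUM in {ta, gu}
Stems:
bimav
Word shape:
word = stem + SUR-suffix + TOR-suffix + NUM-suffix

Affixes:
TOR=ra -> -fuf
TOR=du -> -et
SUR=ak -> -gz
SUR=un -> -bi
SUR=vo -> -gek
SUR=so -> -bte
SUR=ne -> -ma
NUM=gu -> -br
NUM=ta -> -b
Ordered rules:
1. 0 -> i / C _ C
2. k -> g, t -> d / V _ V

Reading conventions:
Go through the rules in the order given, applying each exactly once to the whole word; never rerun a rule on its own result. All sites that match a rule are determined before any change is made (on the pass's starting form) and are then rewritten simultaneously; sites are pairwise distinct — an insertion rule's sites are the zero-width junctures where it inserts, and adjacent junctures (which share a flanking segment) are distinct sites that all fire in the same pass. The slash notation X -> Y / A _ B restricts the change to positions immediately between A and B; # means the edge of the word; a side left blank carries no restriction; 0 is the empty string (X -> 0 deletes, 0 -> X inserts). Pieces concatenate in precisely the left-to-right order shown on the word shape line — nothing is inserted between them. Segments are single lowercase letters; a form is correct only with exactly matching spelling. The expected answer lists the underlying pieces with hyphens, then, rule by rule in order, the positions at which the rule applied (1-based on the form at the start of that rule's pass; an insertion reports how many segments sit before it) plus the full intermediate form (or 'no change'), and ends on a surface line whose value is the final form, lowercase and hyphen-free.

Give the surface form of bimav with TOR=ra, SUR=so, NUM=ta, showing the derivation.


underlying: bimav-bte-fuf-b
1. 0 -> i / C _ C: inserts after position(s) 5, 6, 11: bimavibitefufib
2. k -> g, t -> d / V _ V: fires at position(s) 9: bimavibidefufib
surface: bimavibidefufib


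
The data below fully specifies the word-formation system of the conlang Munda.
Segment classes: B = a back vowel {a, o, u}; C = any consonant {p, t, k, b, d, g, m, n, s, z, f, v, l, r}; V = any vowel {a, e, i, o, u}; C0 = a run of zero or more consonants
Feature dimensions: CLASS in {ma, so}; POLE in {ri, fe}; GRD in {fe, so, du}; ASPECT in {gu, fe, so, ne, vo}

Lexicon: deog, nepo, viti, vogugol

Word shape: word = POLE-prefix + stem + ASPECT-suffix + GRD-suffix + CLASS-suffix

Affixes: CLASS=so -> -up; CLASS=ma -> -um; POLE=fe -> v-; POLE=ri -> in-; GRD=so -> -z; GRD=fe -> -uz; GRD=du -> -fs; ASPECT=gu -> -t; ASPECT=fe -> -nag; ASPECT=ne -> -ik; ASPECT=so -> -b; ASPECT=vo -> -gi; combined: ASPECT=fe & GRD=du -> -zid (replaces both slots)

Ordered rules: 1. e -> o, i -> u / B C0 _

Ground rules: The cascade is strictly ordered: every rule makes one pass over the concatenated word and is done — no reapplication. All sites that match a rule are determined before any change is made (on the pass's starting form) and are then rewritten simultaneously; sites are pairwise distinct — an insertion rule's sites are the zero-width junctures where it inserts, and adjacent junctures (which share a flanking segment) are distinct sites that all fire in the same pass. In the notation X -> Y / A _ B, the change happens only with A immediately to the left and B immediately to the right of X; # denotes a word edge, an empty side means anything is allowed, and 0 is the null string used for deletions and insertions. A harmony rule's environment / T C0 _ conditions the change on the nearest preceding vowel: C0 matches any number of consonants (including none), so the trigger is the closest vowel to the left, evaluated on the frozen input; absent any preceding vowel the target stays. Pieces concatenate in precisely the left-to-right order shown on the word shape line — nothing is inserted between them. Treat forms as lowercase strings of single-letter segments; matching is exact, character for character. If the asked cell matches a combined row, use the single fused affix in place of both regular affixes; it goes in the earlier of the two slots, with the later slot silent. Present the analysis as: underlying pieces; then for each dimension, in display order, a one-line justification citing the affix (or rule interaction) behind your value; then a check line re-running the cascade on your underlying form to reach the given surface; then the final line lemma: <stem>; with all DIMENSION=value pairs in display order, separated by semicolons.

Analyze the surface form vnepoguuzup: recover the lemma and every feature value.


underlying: v-nepo-gi-uz-up
CLASS=so - signalled by the affix -up
POLE=fe - signalled by the affix v-
GRD=fe - signalled by the affix -uz
ASPECT=vo - signalled by the affix -gi
check: vnepogiuzup -> vnepoguuzup
lemma: nepo; CLASS=so; POLE=fe; GRD=fe; ASPECT=vo


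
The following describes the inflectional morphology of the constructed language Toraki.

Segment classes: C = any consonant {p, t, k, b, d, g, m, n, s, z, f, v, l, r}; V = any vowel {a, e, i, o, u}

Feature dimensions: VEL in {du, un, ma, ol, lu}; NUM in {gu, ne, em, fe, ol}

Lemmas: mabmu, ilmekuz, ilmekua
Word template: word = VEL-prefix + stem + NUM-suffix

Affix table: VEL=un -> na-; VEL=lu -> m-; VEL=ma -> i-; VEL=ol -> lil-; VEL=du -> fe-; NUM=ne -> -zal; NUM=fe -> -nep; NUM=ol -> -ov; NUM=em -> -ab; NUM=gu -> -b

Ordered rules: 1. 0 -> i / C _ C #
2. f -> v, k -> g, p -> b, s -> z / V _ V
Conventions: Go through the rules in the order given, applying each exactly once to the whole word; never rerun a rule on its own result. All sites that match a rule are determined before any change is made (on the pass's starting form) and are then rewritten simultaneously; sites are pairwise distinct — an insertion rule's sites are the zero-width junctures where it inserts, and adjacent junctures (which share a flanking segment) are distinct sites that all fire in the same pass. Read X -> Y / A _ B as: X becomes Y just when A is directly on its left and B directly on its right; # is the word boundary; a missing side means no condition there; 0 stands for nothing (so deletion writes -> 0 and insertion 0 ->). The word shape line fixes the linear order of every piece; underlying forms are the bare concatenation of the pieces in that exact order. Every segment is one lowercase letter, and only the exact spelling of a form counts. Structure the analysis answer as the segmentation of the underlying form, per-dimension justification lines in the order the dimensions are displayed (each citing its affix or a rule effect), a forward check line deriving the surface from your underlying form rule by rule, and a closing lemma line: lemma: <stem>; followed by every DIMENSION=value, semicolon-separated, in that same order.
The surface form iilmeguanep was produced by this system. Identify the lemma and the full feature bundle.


underlying: i-ilmekua-nep
VEL=ma - signalled by the affix i-
NUM=fe - signalled by the affix -nep
check: iilmekuanep -> iilmekuanep -> iilmeguanep
lemma: ilmekua; VEL=ma; NUM=fe


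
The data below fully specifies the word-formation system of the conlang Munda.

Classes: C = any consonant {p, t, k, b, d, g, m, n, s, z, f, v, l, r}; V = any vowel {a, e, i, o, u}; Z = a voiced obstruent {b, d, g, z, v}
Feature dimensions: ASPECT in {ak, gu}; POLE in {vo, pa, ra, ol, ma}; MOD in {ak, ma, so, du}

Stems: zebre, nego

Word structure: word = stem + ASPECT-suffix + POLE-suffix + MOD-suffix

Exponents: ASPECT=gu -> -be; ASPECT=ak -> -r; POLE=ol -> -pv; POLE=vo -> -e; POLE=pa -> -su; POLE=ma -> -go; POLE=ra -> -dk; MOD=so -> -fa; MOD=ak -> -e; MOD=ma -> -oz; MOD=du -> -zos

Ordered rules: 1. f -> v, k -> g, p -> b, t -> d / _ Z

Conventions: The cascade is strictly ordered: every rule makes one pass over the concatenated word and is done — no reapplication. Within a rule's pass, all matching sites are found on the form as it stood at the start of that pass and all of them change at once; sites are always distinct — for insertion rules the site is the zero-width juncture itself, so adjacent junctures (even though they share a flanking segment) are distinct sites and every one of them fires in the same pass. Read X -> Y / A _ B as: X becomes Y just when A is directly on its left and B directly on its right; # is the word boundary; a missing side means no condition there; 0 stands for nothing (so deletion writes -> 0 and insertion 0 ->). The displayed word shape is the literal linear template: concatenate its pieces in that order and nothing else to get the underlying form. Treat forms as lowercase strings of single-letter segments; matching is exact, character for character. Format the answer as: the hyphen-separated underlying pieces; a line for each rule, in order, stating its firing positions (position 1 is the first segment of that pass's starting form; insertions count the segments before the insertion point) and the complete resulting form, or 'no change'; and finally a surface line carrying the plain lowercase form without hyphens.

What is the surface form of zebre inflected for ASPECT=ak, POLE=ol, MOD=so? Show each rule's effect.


underlying: zebre-r-pv-fa
1. f -> v, k -> g, p -> b, t -> d / _ Z: fires at position(s) 7: zebrerbvfa
surface: zebrerbvfa


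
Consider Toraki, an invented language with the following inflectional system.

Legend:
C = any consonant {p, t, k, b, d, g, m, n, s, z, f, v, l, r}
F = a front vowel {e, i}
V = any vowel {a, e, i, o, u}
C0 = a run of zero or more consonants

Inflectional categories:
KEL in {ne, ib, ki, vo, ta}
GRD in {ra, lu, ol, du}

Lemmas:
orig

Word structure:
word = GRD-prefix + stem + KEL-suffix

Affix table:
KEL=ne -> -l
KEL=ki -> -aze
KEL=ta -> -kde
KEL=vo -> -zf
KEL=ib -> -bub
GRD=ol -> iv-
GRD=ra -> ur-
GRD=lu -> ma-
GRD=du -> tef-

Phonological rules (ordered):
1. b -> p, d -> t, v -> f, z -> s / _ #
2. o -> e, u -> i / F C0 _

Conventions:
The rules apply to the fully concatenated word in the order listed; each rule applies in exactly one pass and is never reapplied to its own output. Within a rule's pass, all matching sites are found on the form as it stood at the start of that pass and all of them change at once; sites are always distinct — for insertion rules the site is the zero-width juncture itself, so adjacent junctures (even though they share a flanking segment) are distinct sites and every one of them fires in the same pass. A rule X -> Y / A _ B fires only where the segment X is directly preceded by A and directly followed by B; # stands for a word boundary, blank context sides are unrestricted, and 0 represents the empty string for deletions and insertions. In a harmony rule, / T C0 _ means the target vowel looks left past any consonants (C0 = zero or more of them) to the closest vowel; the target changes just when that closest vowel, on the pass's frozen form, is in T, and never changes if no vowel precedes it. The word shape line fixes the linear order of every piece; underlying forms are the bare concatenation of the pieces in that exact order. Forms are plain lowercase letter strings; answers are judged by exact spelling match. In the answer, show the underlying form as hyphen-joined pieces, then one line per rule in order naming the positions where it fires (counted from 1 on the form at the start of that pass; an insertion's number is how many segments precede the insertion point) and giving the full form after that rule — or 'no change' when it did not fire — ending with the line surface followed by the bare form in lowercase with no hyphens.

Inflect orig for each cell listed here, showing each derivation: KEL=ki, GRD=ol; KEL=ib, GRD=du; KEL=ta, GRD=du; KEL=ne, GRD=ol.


cell KEL=ki, GRD=ol:
underlying: iv-orig-aze
1. b -> p, d -> t, v -> f, z -> s / _ #: no change
2. o -> e, u -> i / F C0 _: fires at position(s) 3: iverigaze
surface: iverigaze

cell KEL=ib, GRD=du:
underlying: tef-orig-bub
1. b -> p, d -> t, v -> f, z -> s / _ #: fires at position(s) 10: teforigbup
2. o -> e, u -> i / F C0 _: fires at position(s) 4, 9: teferigbip
surface: teferigbip

cell KEL=ta, GRD=du:
underlying: tef-orig-kde
1. b -> p, d -> t, v -> f, z -> s / _ #: no change
2. o -> e, u -> i / F C0 _: fires at position(s) 4: teferigkde
surface: teferigkde

cell KEL=ne, GRD=ol:
underlying: iv-orig-l
1. b -> p, d -> t, v -> f, z -> s / _ #: no change
2. o -> e, u -> i / F C0 _: fires at position(s) 3: iverigl
surface: iverigl


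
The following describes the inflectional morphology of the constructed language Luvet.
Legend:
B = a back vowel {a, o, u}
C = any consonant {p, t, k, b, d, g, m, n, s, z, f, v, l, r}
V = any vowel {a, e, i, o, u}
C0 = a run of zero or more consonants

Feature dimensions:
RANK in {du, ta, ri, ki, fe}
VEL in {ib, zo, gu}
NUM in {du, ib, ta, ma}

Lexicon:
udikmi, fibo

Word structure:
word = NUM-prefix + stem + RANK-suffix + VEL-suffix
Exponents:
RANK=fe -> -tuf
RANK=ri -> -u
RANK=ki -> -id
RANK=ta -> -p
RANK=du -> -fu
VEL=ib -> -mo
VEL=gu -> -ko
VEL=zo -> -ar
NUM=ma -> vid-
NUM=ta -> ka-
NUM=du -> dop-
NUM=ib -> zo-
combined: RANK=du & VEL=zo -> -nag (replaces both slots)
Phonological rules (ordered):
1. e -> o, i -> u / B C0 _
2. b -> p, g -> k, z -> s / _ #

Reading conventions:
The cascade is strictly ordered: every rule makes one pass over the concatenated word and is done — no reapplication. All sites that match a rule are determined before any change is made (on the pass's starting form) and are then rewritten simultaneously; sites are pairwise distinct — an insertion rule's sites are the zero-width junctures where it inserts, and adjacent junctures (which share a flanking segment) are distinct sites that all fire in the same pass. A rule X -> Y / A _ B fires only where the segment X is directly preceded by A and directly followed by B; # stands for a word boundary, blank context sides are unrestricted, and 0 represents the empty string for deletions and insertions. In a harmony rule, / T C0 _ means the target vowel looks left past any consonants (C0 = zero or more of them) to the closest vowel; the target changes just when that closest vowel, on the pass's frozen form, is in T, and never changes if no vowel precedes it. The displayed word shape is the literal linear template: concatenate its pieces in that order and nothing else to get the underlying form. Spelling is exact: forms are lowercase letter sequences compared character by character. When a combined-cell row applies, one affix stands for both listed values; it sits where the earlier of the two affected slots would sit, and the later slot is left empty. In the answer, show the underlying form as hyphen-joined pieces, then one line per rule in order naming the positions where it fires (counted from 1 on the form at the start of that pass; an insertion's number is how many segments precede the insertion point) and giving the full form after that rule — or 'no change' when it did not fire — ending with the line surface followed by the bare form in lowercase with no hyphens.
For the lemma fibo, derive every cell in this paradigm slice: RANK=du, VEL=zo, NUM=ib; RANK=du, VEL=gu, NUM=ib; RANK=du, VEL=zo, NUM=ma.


cell RANK=du, VEL=zo, NUM=ib:
underlying: zo-fibo-nag
1. e -> o, i -> u / B C0 _: fires at position(s) 4: zofubonag
2. b -> p, g -> k, z -> s / _ #: fires at position(s) 9: zofubonak
surface: zofubonak

cell RANK=du, VEL=gu, NUM=ib:
underlying: zo-fibo-fu-ko
1. e -> o, i -> u / B C0 _: fires at position(s) 4: zofubofuko
2. b -> p, g -> k, z -> s / _ #: no change
surface: zofubofuko

cell RANK=du, VEL=zo, NUM=ma:
underlying: vid-fibo-nag
1. e -> o, i -> u / B C0 _: no change
2. b -> p, g -> k, z -> s / _ #: fires at position(s) 10: vidfibonak
surface: vidfibonak


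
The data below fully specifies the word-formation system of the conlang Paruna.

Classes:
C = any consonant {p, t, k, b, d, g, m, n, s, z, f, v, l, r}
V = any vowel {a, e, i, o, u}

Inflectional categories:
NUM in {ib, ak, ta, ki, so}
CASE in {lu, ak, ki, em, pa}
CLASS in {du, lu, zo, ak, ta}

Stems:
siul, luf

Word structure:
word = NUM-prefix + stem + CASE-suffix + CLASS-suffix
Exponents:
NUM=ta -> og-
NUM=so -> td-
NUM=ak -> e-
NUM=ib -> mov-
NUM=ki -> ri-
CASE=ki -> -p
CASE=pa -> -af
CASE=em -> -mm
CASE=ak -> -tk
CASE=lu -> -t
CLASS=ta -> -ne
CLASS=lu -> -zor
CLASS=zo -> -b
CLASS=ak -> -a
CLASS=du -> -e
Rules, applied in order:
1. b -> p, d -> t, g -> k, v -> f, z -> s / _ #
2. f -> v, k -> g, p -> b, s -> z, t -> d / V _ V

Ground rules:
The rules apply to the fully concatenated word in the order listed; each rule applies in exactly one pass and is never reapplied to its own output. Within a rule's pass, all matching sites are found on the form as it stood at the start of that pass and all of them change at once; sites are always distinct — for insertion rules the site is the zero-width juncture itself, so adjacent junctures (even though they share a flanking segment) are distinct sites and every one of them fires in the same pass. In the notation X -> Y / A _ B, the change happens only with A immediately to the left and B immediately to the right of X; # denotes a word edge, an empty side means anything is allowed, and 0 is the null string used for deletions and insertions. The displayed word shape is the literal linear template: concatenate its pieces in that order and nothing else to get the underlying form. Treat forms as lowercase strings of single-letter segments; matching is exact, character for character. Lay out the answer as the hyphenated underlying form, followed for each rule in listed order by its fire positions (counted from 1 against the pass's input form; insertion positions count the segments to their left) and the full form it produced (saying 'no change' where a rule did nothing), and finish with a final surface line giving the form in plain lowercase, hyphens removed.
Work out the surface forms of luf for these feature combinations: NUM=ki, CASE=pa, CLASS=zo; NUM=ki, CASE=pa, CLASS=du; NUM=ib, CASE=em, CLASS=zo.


cell NUM=ki, CASE=pa, CLASS=zo:
underlying: ri-luf-af-b
1. b -> p, d -> t, g -> k, v -> f, z -> s / _ #: fires at position(s) 8: rilufafp
2. f -> v, k -> g, p -> b, s -> z, t -> d / V _ V: fires at position(s) 5: riluvafp
surface: riluvafp

cell NUM=ki, CASE=pa, CLASS=du:
underlying: ri-luf-af-e
1. b -> p, d -> t, g -> k, v -> f, z -> s / _ #: no change
2. f -> v, k -> g, p -> b, s -> z, t -> d / V _ V: fires at position(s) 5, 7: riluvave
surface: riluvave

cell NUM=ib, CASE=em, CLASS=zo:
underlying: mov-luf-mm-b
1. b -> p, d -> t, g -> k, v -> f, z -> s / _ #: fires at position(s) 9: movlufmmp
2. f -> v, k -> g, p -> b, s -> z, t -> d / V _ V: no change
surface: movlufmmp


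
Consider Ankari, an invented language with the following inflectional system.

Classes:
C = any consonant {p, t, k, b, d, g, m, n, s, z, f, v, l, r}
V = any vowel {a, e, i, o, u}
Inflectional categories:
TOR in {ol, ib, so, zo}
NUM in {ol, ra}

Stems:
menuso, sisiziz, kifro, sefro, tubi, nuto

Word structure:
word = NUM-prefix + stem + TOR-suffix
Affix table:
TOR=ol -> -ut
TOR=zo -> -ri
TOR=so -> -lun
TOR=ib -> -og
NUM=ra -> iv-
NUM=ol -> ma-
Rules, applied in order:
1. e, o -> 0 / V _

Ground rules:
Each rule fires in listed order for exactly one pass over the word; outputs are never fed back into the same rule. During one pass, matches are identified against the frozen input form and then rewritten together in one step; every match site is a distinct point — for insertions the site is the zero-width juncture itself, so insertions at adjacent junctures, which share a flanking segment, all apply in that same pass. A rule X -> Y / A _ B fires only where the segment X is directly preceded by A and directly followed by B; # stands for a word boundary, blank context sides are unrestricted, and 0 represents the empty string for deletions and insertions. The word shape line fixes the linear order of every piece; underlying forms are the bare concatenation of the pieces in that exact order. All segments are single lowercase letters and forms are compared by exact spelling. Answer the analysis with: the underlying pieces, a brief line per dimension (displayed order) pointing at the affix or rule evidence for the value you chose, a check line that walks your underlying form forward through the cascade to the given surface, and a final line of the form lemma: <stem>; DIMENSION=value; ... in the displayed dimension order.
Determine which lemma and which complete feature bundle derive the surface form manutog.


underlying: ma-nuto-og
TOR=ib - signalled by the affix -og
NUM=ol - signalled by the affix ma-
check: manutoog -> manutog
lemma: nuto; TOR=ib; NUM=ol


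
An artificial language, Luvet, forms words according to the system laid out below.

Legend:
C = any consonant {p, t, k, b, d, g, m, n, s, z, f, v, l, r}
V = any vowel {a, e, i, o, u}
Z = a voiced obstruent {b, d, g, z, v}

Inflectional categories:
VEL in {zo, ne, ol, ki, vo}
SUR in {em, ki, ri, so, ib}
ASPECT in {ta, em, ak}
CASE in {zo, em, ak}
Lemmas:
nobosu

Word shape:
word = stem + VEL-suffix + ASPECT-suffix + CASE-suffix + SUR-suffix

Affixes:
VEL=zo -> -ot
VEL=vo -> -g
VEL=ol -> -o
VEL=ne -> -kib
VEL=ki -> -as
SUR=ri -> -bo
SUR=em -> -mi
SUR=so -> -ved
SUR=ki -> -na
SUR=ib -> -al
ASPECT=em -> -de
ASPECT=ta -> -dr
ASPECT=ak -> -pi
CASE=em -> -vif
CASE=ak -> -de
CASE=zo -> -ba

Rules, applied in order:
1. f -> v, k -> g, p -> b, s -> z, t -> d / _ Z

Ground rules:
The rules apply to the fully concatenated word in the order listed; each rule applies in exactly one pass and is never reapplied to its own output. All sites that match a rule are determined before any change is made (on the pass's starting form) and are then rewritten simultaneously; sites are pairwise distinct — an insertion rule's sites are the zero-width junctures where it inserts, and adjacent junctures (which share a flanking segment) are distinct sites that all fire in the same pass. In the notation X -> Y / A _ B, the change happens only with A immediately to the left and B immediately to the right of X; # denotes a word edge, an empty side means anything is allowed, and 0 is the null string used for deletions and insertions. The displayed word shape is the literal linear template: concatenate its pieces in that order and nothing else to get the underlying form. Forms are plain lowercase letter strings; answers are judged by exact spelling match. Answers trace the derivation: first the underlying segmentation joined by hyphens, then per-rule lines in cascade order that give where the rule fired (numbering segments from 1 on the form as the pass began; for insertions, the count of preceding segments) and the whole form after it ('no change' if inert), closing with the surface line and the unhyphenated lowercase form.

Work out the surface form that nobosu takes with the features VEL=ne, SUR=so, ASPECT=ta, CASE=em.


underlying: nobosu-kib-dr-vif-ved
1. f -> v, k -> g, p -> b, s -> z, t -> d / _ Z: fires at position(s) 14: nobosukibdrvivved
surface: nobosukibdrvivved


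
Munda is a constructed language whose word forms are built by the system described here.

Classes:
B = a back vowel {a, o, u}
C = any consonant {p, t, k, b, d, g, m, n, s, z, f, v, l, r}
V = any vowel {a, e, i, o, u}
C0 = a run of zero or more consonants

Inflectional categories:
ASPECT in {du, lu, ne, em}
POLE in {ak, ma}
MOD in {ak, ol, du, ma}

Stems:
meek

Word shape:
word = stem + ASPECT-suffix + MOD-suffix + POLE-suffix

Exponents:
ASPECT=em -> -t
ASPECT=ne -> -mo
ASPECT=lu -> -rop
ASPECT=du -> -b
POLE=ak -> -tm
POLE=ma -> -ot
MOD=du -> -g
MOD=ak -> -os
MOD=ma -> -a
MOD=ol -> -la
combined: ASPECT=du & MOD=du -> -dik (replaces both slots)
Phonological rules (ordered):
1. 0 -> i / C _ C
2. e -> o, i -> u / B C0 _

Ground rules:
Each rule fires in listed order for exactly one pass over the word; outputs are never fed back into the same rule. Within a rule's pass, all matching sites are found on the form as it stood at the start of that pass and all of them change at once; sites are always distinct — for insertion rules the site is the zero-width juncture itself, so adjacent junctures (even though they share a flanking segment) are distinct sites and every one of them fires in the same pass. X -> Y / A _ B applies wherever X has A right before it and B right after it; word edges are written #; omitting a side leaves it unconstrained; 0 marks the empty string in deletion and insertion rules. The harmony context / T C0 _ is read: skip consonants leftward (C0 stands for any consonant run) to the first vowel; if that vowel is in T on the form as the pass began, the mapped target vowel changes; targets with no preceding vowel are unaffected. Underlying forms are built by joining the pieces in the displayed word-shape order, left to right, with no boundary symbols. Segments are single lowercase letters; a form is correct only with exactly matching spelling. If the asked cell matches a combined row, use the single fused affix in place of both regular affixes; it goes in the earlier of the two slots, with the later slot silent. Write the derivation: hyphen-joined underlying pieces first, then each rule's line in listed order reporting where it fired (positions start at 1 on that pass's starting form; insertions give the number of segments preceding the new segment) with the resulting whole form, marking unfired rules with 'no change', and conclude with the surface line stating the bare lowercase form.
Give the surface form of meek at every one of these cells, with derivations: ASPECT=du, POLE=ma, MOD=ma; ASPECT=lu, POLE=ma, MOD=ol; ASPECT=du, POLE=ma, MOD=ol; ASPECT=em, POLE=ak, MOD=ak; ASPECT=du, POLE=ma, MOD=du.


cell ASPECT=du, POLE=ma, MOD=ma:
underlying: meek-b-a-ot
1. 0 -> i / C _ C: inserts after position(s) 4: meekibaot
2. e -> o, i -> u / B C0 _: no change
surface: meekibaot

cell ASPECT=lu, POLE=ma, MOD=ol:
underlying: meek-rop-la-ot
1. 0 -> i / C _ C: inserts after position(s) 4, 7: meekiropilaot
2. e -> o, i -> u / B C0 _: fires at position(s) 9: meekiropulaot
surface: meekiropulaot

cell ASPECT=du, POLE=ma, MOD=ol:
underlying: meek-b-la-ot
1. 0 -> i / C _ C: inserts after position(s) 4, 5: meekibilaot
2. e -> o, i -> u / B C0 _: no change
surface: meekibilaot

cell ASPECT=em, POLE=ak, MOD=ak:
underlying: meek-t-os-tm
1. 0 -> i / C _ C: inserts after position(s) 4, 7, 8: meekitositim
2. e -> o, i -> u / B C0 _: fires at position(s) 9: meekitosutim
surface: meekitosutim

cell ASPECT=du, POLE=ma, MOD=du:
underlying: meek-dik-ot
1. 0 -> i / C _ C: inserts after position(s) 4: meekidikot
2. e -> o, i -> u / B C0 _: no change
surface: meekidikot


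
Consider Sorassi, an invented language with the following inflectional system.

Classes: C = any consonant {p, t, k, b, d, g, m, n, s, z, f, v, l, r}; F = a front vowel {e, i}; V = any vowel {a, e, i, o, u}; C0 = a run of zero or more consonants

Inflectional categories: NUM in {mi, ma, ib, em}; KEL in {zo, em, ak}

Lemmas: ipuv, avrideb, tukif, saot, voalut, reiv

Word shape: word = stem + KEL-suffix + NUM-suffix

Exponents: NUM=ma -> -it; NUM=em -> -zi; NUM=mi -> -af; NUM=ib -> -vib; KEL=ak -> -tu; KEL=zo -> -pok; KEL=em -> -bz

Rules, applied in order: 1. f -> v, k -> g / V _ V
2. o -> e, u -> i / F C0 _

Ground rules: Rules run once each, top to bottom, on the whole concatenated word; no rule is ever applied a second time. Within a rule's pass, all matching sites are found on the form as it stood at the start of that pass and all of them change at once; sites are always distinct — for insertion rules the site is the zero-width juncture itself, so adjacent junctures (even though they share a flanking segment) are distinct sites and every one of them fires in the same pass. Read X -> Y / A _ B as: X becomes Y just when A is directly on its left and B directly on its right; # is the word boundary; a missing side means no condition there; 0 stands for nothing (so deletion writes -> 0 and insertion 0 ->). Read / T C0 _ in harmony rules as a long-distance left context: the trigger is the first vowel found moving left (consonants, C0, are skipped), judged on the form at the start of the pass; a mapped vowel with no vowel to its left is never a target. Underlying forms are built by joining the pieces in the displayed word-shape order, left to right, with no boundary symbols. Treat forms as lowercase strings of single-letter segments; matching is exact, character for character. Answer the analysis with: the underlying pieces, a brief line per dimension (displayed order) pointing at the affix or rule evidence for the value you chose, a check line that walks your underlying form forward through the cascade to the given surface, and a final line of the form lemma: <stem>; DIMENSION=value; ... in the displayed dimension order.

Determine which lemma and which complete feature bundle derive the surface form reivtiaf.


underlying: reiv-tu-af
NUM=mi - signalled by the affix -af
KEL=ak - signalled by the affix -tu
check: reivtuaf -> reivtuaf -> reivtiaf
lemma: reiv; NUM=mi; KEL=ak


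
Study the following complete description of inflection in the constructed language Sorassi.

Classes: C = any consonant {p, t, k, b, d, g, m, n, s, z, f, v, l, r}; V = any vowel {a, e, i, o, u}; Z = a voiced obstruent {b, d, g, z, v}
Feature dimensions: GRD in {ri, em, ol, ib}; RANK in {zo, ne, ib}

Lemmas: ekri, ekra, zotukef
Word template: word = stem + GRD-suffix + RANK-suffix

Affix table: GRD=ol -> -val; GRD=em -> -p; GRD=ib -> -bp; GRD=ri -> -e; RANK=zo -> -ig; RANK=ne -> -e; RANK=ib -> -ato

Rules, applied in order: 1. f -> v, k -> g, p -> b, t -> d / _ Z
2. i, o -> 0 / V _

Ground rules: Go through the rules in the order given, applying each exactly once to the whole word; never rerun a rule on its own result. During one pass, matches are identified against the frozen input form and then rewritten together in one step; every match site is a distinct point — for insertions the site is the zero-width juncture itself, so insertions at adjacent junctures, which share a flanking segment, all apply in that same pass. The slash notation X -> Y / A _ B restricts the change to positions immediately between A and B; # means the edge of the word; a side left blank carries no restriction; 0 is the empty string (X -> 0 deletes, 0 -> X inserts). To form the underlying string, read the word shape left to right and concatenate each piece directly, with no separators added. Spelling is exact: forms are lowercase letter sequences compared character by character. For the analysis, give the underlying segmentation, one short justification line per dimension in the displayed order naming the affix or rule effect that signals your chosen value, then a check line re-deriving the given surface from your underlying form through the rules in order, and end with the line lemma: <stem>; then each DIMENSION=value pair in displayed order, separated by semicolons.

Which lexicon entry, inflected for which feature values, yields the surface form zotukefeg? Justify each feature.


underlying: zotukef-e-ig
GRD=ri - signalled by the affix -e
RANK=zo - signalled by the affix -ig
check: zotukefeig -> zotukefeig -> zotukefeg
lemma: zotukef; GRD=ri; RANK=zo


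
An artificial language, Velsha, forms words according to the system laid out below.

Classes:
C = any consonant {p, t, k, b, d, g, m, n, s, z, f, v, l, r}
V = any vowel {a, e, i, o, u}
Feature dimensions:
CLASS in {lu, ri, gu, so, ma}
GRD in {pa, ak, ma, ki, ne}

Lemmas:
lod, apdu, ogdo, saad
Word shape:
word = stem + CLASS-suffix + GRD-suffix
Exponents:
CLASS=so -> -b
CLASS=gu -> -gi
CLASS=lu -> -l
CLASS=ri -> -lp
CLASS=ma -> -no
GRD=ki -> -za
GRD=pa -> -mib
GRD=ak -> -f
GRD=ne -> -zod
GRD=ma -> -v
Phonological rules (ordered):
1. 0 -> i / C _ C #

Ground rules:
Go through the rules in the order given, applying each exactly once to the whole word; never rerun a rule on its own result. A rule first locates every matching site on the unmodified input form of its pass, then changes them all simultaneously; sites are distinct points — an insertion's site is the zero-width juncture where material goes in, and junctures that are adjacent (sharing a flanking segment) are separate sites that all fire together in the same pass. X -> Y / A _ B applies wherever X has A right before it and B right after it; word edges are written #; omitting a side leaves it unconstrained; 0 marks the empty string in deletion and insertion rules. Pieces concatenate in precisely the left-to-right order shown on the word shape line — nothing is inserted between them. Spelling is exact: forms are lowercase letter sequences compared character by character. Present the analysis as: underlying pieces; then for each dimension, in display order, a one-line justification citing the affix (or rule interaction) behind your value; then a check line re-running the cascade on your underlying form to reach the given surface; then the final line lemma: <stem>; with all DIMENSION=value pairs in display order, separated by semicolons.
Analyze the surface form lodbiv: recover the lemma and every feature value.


underlying: lod-b-v
CLASS=so - signalled by the affix -b
GRD=ma - signalled by the affix -v
check: lodbv -> lodbiv
lemma: lod; CLASS=so; GRD=ma


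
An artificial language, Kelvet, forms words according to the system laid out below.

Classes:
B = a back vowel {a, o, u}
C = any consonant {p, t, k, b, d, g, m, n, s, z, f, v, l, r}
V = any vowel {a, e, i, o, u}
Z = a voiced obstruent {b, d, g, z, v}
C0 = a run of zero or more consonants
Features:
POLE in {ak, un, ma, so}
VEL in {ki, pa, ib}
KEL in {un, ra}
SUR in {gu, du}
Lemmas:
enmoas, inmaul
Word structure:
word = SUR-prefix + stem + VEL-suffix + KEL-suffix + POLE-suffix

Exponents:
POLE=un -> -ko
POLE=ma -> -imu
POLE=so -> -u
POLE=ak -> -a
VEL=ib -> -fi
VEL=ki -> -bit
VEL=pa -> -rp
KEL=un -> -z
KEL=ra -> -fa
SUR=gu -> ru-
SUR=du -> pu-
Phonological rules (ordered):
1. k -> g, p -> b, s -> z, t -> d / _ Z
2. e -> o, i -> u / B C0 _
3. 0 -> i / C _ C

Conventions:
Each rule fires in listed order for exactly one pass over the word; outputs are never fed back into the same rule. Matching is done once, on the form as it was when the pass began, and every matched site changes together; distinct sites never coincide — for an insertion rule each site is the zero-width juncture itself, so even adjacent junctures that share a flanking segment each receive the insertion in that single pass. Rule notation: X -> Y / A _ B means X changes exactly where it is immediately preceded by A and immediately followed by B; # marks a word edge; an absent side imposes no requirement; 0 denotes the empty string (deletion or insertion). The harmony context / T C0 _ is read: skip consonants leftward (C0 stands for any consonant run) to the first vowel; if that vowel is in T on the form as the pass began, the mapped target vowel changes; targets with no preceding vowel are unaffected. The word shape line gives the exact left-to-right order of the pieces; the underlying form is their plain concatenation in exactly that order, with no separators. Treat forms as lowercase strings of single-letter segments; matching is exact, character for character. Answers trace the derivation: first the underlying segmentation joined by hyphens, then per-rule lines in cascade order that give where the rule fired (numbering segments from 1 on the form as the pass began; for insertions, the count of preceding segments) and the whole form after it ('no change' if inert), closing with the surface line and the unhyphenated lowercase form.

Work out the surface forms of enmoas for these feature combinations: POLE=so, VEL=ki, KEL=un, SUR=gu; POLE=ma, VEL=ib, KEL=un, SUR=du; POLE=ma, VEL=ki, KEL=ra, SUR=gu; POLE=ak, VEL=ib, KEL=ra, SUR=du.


cell POLE=so, VEL=ki, KEL=un, SUR=gu:
underlying: ru-enmoas-bit-z-u
1. k -> g, p -> b, s -> z, t -> d / _ Z: fires at position(s) 8, 11: ruenmoazbidzu
2. e -> o, i -> u / B C0 _: fires at position(s) 3, 10: ruonmoazbudzu
3. 0 -> i / C _ C: inserts after position(s) 4, 8, 11: ruonimoazibudizu
surface: ruonimoazibudizu

cell POLE=ma, VEL=ib, KEL=un, SUR=du:
underlying: pu-enmoas-fi-z-imu
1. k -> g, p -> b, s -> z, t -> d / _ Z: no change
2. e -> o, i -> u / B C0 _: fires at position(s) 3, 10: puonmoasfuzimu
3. 0 -> i / C _ C: inserts after position(s) 4, 8: puonimoasifuzimu
surface: puonimoasifuzimu

cell POLE=ma, VEL=ki, KEL=ra, SUR=gu:
underlying: ru-enmoas-bit-fa-imu
1. k -> g, p -> b, s -> z, t -> d / _ Z: fires at position(s) 8: ruenmoazbitfaimu
2. e -> o, i -> u / B C0 _: fires at position(s) 3, 10, 14: ruonmoazbutfaumu
3. 0 -> i / C _ C: inserts after position(s) 4, 8, 11: ruonimoazibutifaumu
surface: ruonimoazibutifaumu

cell POLE=ak, VEL=ib, KEL=ra, SUR=du:
underlying: pu-enmoas-fi-fa-a
1. k -> g, p -> b, s -> z, t -> d / _ Z: no change
2. e -> o, i -> u / B C0 _: fires at position(s) 3, 10: puonmoasfufaa
3. 0 -> i / C _ C: inserts after position(s) 4, 8: puonimoasifufaa
surface: puonimoasifufaa
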